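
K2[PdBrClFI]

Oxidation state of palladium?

2 potassium outside the brackets (+1 each) → the complex ion is 2−.
Ligand charges: 1×Cl = -1; 1×Br = -1; 1×I = -1; 1×F = -1; sum -4.
Pd + (-4) = 2− ⇒ Pd is +2.

+2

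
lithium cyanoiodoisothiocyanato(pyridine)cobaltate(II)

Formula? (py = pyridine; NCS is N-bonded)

Ligands: 1 iodo (I, -1), 1 pyridine (py, neutral), 1 isothiocyanato (NCS, -1), 1 cyano (CN, -1). Ligand charge sum = -3.
With Co in oxidation state +2, the complex ion is [Co...]^1−.
Charge balance with lithium (+1) requires 1 complex ion per 1 lithium.

Li[Co(CN)I(NCS)(py)]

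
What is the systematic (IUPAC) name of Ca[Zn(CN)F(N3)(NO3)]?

The 1 calcium counter-ion carries a total charge of +2, so each complex ion is 2−.
Ligand charges: 1×fluoro (-1 each), 1×cyano (-1 each), 1×azido (-1 each), 1×nitrato (-1 each); total -4. So Zn + (-4) = 2−, giving Zn = +2.
The complex ion is anionic, so zinc takes the -ate form zincate(II).

calcium azidocyanofluoronitratozincate(II)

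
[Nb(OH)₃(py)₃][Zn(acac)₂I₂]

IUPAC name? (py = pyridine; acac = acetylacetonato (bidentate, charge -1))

trihydroxotris(pyridine)niobium(V) bis(acetylacetonato)diiodozincate(II)

Both ions are complex: the cation is named first with the plain metal name, the anion second with the -ate form; each ion's ligands are alphabetised independently.
Zinc is always +2 in its complexes; the anion's ligand charges sum to -4, so the complex anion is 2−.
A 1:1 salt means the cation carries the equal and opposite charge, 2+.
Cation: ligand charges sum to -3; for the ion to be 2+, Nb = +5.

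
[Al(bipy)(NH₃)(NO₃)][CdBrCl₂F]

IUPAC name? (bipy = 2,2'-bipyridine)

ammine(2,2'-bipyridine)nitratoaluminium(III) bromodichlorofluorocadmate(II)

Both ions are complex: the cation is named first with the plain metal name, the anion second with the -ate form; each ion's ligands are alphabetised independently.
Cadmium is always +2 in its complexes; the anion's ligand charges sum to -4, so the complex anion is 2−.
A 1:1 salt means the cation carries the equal and opposite charge, 2+.
Cation: ligand charges sum to -1; for the ion to be 2+, Al = +3.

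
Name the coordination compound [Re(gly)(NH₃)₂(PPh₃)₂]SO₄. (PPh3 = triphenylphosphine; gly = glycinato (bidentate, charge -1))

diammine(glycinato)bis(triphenylphosphine)rhenium(III) sulfate

The 1 sulfate counter-ion carries a total charge of -2, so each complex ion is 2+.
Ligand charges: 2×triphenylphosphine (neutral), 1×glycinato (-1 each), 2×ammine (neutral); total -1. So Re + (-1) = 2+, giving Re = +3.
Ligands are named alphabetically: ammine before glycinato before triphenylphosphine.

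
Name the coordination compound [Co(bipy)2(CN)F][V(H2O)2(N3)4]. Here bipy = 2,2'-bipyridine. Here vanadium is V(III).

bis(2,2'-bipyridine)cyanofluorocobalt(III) diaquatetraazidovanadate(III)

Both ions are complex: the cation is named first with the plain metal name, the anion second with the -ate form; each ion's ligands are alphabetised independently.
V is given as +3; the anion's ligand charges sum to -4, so the complex anion is 1−.
A 1:1 salt means the cation carries the equal and opposite charge, 1+.
Cation: ligand charges sum to -2; for the ion to be 1+, Co = +3.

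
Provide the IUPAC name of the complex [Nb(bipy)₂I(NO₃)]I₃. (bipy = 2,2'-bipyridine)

The 3 iodide counter-ions carry a total charge of -3, so each complex ion is 3+.
Ligand charges: 2×2,2'-bipyridine (neutral), 1×iodo (-1 each), 1×nitrato (-1 each); total -2. So Nb + (-2) = 3+, giving Nb = +5.
Ligands are named alphabetically: bipyridine before iodo before nitrato.

bis(2,2'-bipyridine)iodonitratoniobium(V) iodide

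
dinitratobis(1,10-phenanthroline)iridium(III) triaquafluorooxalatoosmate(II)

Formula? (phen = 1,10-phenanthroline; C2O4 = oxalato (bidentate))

[Ir(NO3)2(phen)2][Os(C2O4)F(H2O)3]

Cation [Ir…]: ligand charges -2, Ir(III) ⇒ ion charge 1+.
Anion [Os…]: ligand charges -3, Os(II) ⇒ ion charge 1−.
One 1+ cation balances one 1− anion.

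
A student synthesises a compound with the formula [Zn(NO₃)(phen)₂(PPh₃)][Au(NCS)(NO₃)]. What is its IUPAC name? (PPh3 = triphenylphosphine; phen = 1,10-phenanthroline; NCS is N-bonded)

Both ions are complex: the cation is named first with the plain metal name, the anion second with the -ate form; each ion's ligands are alphabetised independently.
Zinc is always +2 in its complexes; the cation's ligand charges sum to -1, so the complex cation is 1+.
A 1:1 salt means the anion carries the equal and opposite charge, 1−.
Anion: ligand charges sum to -2; for the ion to be 1−, Au = +1.

nitratobis(1,10-phenanthroline)(triphenylphosphine)zinc(II) isothiocyanatonitratoaurate(I)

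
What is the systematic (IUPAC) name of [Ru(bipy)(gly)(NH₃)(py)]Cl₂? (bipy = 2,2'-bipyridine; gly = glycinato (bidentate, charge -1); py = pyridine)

The 2 chloride counter-ions carry a total charge of -2, so each complex ion is 2+.
Ligand charges: 1×2,2'-bipyridine (neutral), 1×glycinato (-1 each), 1×pyridine (neutral), 1×ammine (neutral); total -1. So Ru + (-1) = 2+, giving Ru = +3.
Ligands are named alphabetically: ammine before bipyridine before glycinato before pyridine.

ammine(2,2'-bipyridine)(glycinato)(pyridine)ruthenium(III) chloride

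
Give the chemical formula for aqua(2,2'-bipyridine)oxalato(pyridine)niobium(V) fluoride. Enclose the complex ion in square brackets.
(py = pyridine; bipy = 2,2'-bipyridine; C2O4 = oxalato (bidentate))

Ligands: 1 pyridine (py, neutral), 1 aqua (H2O, neutral), 1 2,2'-bipyridine (bipy, neutral), 1 oxalato (C2O4, -2). Ligand charge sum = -2.
With Nb in oxidation state +5, the complex ion is [Nb...]^3+.
Charge balance with fluoride (-1) requires 1 complex ion per 3 fluoride.

[Nb(bipy)(C2O4)(H2O)(py)]F3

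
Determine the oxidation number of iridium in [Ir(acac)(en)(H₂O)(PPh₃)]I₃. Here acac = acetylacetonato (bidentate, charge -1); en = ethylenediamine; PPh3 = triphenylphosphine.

+4

3 iodide outside the brackets (-1 each) → the complex ion is 3+.
Ligand charges: 1×acac = -1; 1×en neutral; 1×H2O neutral; 1×PPh3 neutral; sum -1.
Ir + (-1) = 3+ ⇒ Ir is +4.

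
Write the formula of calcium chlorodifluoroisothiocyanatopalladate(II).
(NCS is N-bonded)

Ca[PdClF2(NCS)]

Ligands: 1 chloro (Cl, -1), 2 fluoro (F, -1), 1 isothiocyanato (NCS, -1). Ligand charge sum = -4.
With Pd in oxidation state +2, the complex ion is [Pd...]^2−.
Charge balance with calcium (+2) requires 1 complex ion per 1 calcium.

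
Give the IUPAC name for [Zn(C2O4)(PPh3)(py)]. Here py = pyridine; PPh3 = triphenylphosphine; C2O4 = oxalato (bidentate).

oxalato(pyridine)(triphenylphosphine)zinc(II)

There is no counter-ion, so the complex is neutral overall.
Ligand charges: 1×pyridine (neutral), 1×triphenylphosphine (neutral), 1×oxalato (-2 each); total -2. So Zn + (-2) = 0, giving Zn = +2.
Ligands are named alphabetically: oxalato before pyridine before triphenylphosphine.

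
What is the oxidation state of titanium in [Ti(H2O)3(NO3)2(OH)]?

No counter-ion: the bracketed complex is neutral.
Ligand charges: 1×OH = -1; 3×H2O neutral; 2×NO3 = -2; sum -3.
Ti + (-3) = 0 ⇒ Ti is +3.

+3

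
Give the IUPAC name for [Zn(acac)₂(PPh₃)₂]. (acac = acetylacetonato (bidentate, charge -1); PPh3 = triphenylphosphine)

There is no counter-ion, so the complex is neutral overall.
Ligand charges: 2×acetylacetonato (-1 each), 2×triphenylphosphine (neutral); total -2. So Zn + (-2) = 0, giving Zn = +2.
Ligands are named alphabetically: acetylacetonato before triphenylphosphine.

bis(acetylacetonato)bis(triphenylphosphine)zinc(II)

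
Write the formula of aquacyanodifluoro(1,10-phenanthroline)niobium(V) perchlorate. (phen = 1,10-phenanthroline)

Ligands: 1 aqua (H2O, neutral), 2 fluoro (F, -1), 1 1,10-phenanthroline (phen, neutral), 1 cyano (CN, -1). Ligand charge sum = -3.
Charge balance with perchlorate (-1) requires 1 complex ion per 2 perchlorate.

[Nb(CN)F2(H2O)(phen)](ClO4)2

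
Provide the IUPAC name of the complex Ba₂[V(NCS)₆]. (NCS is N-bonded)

The 2 barium counter-ions carry a total charge of +4, so each complex ion is 4−.
Ligand charges: 6×isothiocyanato (-1 each); total -6. So V + (-6) = 4−, giving V = +2.
The complex ion is anionic, so vanadium takes the -ate form vanadate(II).

barium hexaisothiocyanatovanadate(II)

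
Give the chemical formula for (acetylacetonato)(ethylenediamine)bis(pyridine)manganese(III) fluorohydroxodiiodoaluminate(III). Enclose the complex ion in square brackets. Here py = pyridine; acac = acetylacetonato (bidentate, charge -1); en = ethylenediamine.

Cation [Mn…]: ligand charges -1, Mn(III) ⇒ ion charge 2+.
Anion [Al…]: ligand charges -4, Al(III) ⇒ ion charge 1−.
One 2+ cation requires 2 of the 1− anion.

[Mn(acac)(en)(py)2][AlFI2(OH)]2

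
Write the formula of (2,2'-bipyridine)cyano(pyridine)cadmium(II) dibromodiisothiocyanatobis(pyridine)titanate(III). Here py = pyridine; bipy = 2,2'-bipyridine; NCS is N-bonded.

Cation [Cd…]: ligand charges -1, Cd(II) ⇒ ion charge 1+.
Anion [Ti…]: ligand charges -4, Ti(III) ⇒ ion charge 1−.
One 1+ cation balances one 1− anion.

[Cd(bipy)(CN)(py)][TiBr2(NCS)2(py)2]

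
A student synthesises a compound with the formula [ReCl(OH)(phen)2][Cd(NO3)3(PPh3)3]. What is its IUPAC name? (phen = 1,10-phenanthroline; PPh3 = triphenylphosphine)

Both ions are complex: the cation is named first with the plain metal name, the anion second with the -ate form; each ion's ligands are alphabetised independently.
Cadmium is always +2 in its complexes; the anion's ligand charges sum to -3, so the complex anion is 1−.
A 1:1 salt means the cation carries the equal and opposite charge, 1+.
Cation: ligand charges sum to -2; for the ion to be 1+, Re = +3.

chlorohydroxobis(1,10-phenanthroline)rhenium(III) trinitratotris(triphenylphosphine)cadmate(II)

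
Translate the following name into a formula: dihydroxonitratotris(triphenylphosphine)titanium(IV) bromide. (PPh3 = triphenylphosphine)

Ligands: 3 triphenylphosphine (PPh3, neutral), 1 nitrato (NO3, -1), 2 hydroxo (OH, -1). Ligand charge sum = -3.
With Ti in oxidation state +4, the complex ion is [Ti...]^1+.
Charge balance with bromide (-1) requires 1 complex ion per 1 bromide.

[Ti(NO3)(OH)2(PPh3)3]Br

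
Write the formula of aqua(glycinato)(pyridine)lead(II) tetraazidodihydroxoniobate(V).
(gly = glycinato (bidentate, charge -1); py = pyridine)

[Pb(gly)(H2O)(py)][Nb(N3)4(OH)2]

Cation [Pb…]: ligand charges -1, Pb(II) ⇒ ion charge 1+.
Anion [Nb…]: ligand charges -6, Nb(V) ⇒ ion charge 1−.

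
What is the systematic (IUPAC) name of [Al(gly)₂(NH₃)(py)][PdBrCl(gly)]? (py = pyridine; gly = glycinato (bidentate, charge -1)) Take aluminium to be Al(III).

Both ions are complex: the cation is named first with the plain metal name, the anion second with the -ate form; each ion's ligands are alphabetised independently.
Al is given as +3; the cation's ligand charges sum to -2, so the complex cation is 1+.
A 1:1 salt means the anion carries the equal and opposite charge, 1−.
Anion: ligand charges sum to -3; for the ion to be 1−, Pd = +2.

amminebis(glycinato)(pyridine)aluminium(III) bromochloro(glycinato)palladate(II)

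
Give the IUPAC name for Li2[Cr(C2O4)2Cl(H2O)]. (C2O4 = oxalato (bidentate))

lithium aquachlorodioxalatochromate(III)

The 2 lithium counter-ions carry a total charge of +2, so each complex ion is 2−.
Ligand charges: 1×chloro (-1 each), 1×aqua (neutral), 2×oxalato (-2 each); total -5. So Cr + (-5) = 2−, giving Cr = +3.
Ligands are named alphabetically: aqua before chloro before oxalato.
The complex ion is anionic, so chromium takes the -ate form chromate(III).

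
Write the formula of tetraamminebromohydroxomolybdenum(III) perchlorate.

Ligands: 1 bromo (Br, -1), 1 hydroxo (OH, -1), 4 ammine (NH3, neutral). Ligand charge sum = -2.
With Mo in oxidation state +3, the complex ion is [Mo...]^1+.
Charge balance with perchlorate (-1) requires 1 complex ion per 1 perchlorate.

[MoBr(NH3)4(OH)]ClO4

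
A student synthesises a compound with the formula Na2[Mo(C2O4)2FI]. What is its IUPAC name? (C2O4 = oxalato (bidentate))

sodium fluoroiododioxalatomolybdate(IV)

The 2 sodium counter-ions carry a total charge of +2, so each complex ion is 2−.
Ligand charges: 2×oxalato (-2 each), 1×fluoro (-1 each), 1×iodo (-1 each); total -6. So Mo + (-6) = 2−, giving Mo = +4.
The complex ion is anionic, so molybdenum takes the -ate form molybdate(IV).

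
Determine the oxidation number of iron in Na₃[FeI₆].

+3

3 sodium outside the brackets (+1 each) → the complex ion is 3−.
Ligand charges: 6×I = -6; sum -6.
Fe + (-6) = 3− ⇒ Fe is +3.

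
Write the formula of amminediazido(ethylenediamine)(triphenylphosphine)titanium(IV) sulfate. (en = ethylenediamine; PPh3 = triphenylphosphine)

[Ti(en)(N3)2(NH3)(PPh3)]SO4

Ligands: 1 ethylenediamine (en, neutral), 1 triphenylphosphine (PPh3, neutral), 1 ammine (NH3, neutral), 2 azido (N3, -1). Ligand charge sum = -2.
With Ti in oxidation state +4, the complex ion is [Ti...]^2+.
Charge balance with sulfate (-2) requires 1 complex ion per 1 sulfate.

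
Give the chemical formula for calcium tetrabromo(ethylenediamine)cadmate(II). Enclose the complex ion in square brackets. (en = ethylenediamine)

Ca[CdBr4(en)]

Ligands: 4 bromo (Br, -1), 1 ethylenediamine (en, neutral). Ligand charge sum = -4.
Charge balance with calcium (+2) requires 1 complex ion per 1 calcium.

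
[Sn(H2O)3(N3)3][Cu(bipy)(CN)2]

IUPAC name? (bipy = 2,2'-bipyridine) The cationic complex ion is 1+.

Both ions are complex: the cation is named first with the plain metal name, the anion second with the -ate form; each ion's ligands are alphabetised independently.
The complex cation is given as 1+; its ligand charges sum to -3, so Sn = +4.
A 1:1 salt means the anion carries the equal and opposite charge, 1−.
Anion: ligand charges sum to -2; for the ion to be 1−, Cu = +1.

triaquatriazidotin(IV) (2,2'-bipyridine)dicyanocuprate(I)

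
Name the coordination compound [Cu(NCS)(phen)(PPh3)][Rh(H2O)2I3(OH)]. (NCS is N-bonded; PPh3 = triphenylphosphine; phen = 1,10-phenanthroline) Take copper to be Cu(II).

isothiocyanato(1,10-phenanthroline)(triphenylphosphine)copper(II) diaquahydroxotriiodorhodate(III)

Cu is given as +2; the cation's ligand charges sum to -1, so the complex cation is 1+.
A 1:1 salt means the anion carries the equal and opposite charge, 1−.
Anion: ligand charges sum to -4; for the ion to be 1−, Rh = +3.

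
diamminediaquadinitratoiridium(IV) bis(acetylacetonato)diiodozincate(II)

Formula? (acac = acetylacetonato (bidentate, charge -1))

[Ir(H2O)2(NH3)2(NO3)2][Zn(acac)2I2]

Cation [Ir…]: ligand charges -2, Ir(IV) ⇒ ion charge 2+.
Anion [Zn…]: ligand charges -4, Zn(II) ⇒ ion charge 2−.
One 2+ cation balances one 2− anion.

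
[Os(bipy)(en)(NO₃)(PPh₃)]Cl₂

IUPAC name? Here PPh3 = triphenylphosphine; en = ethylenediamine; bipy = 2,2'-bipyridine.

The 2 chloride counter-ions carry a total charge of -2, so each complex ion is 2+.
Ligand charges: 1×triphenylphosphine (neutral), 1×ethylenediamine (neutral), 1×2,2'-bipyridine (neutral), 1×nitrato (-1 each); total -1. So Os + (-1) = 2+, giving Os = +3.
Ligands are named alphabetically: bipyridine before ethylenediamine before nitrato before triphenylphosphine.

(2,2'-bipyridine)(ethylenediamine)nitrato(triphenylphosphine)osmium(III) chloride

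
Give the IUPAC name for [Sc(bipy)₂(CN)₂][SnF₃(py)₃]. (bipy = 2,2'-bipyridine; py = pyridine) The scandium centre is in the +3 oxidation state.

bis(2,2'-bipyridine)dicyanoscandium(III) trifluorotris(pyridine)stannate(II)

Sc is given as +3; the cation's ligand charges sum to -2, so the complex cation is 1+.
A 1:1 salt means the anion carries the equal and opposite charge, 1−.
Anion: ligand charges sum to -3; for the ion to be 1−, Sn = +2.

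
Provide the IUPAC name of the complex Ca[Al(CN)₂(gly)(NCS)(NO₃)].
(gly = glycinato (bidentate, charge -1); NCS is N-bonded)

calcium dicyano(glycinato)isothiocyanatonitratoaluminate(III)

The 1 calcium counter-ion carries a total charge of +2, so each complex ion is 2−.
Ligand charges: 1×glycinato (-1 each), 1×nitrato (-1 each), 2×cyano (-1 each), 1×isothiocyanato (-1 each); total -5. So Al + (-5) = 2−, giving Al = +3.
The complex ion is anionic, so aluminium takes the -ate form aluminate(III).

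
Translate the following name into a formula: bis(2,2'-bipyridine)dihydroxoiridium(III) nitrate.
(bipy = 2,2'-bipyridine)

Ligands: 2 hydroxo (OH, -1), 2 2,2'-bipyridine (bipy, neutral). Ligand charge sum = -2.
Charge balance with nitrate (-1) requires 1 complex ion per 1 nitrate.

[Ir(bipy)2(OH)2]NO3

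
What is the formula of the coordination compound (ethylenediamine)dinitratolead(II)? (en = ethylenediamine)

Ligands: 1 ethylenediamine (en, neutral), 2 nitrato (NO3, -1). Ligand charge sum = -2.
With Pb in oxidation state +2, the complex ion is [Pb...].

[Pb(en)(NO3)2]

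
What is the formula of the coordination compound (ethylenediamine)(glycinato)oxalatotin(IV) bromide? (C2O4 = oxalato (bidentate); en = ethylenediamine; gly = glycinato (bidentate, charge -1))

[Sn(C2O4)(en)(gly)]Br

Ligands: 1 oxalato (C2O4, -2), 1 ethylenediamine (en, neutral), 1 glycinato (gly, -1). Ligand charge sum = -3.
Charge balance with bromide (-1) requires 1 complex ion per 1 bromide.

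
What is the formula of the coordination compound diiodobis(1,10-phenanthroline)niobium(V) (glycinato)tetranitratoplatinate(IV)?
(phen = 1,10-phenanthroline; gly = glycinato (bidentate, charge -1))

[NbI2(phen)2][Pt(gly)(NO3)4]3

Cation [Nb…]: ligand charges -2, Nb(V) ⇒ ion charge 3+.
Anion [Pt…]: ligand charges -5, Pt(IV) ⇒ ion charge 1−.
One 3+ cation requires 3 of the 1− anion.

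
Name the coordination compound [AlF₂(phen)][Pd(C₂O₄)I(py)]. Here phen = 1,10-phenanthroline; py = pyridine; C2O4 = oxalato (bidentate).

Both ions are complex: the cation is named first with the plain metal name, the anion second with the -ate form; each ion's ligands are alphabetised independently.
Aluminium is always +3 in its complexes; the cation's ligand charges sum to -2, so the complex cation is 1+.
A 1:1 salt means the anion carries the equal and opposite charge, 1−.
Anion: ligand charges sum to -3; for the ion to be 1−, Pd = +2.

difluoro(1,10-phenanthroline)aluminium(III) iodooxalato(pyridine)palladate(II)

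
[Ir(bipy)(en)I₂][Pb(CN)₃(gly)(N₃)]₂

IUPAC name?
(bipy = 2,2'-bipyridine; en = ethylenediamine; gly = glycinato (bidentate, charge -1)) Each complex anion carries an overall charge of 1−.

(2,2'-bipyridine)(ethylenediamine)diiodoiridium(IV) azidotricyano(glycinato)plumbate(IV)

Both ions are complex: the cation is named first with the plain metal name, the anion second with the -ate form; each ion's ligands are alphabetised independently.
The complex anion is given as 1−; its ligand charges sum to -5, so Pb = +4.
With 2 anions per cation, the cation must be 2×1 = 2+.
Cation: ligand charges sum to -2; for the ion to be 2+, Ir = +4.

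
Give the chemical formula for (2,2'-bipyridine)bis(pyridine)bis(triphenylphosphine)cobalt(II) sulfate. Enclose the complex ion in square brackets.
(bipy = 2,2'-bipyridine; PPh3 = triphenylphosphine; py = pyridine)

Ligands: 1 2,2'-bipyridine (bipy, neutral), 2 triphenylphosphine (PPh3, neutral), 2 pyridine (py, neutral). Ligand charge sum = 0.
With Co in oxidation state +2, the complex ion is [Co...]^2+.
Charge balance with sulfate (-2) requires 1 complex ion per 1 sulfate.

[Co(bipy)(PPh3)2(py)2]SO4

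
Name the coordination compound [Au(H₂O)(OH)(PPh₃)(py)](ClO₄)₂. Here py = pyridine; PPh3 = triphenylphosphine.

aquahydroxo(pyridine)(triphenylphosphine)gold(III) perchlorate

The 2 perchlorate counter-ions carry a total charge of -2, so each complex ion is 2+.
Ligand charges: 1×hydroxo (-1 each), 1×pyridine (neutral), 1×triphenylphosphine (neutral), 1×aqua (neutral); total -1. So Au + (-1) = 2+, giving Au = +3.
Ligands are named alphabetically: aqua before hydroxo before pyridine before triphenylphosphine.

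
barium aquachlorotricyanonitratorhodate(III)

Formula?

Ligands: 1 chloro (Cl, -1), 1 aqua (H2O, neutral), 3 cyano (CN, -1), 1 nitrato (NO3, -1). Ligand charge sum = -5.
Charge balance with barium (+2) requires 1 complex ion per 1 barium.

Ba[RhCl(CN)3(H2O)(NO3)]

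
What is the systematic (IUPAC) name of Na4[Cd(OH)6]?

The 4 sodium counter-ions carry a total charge of +4, so each complex ion is 4−.
Ligand charges: 6×hydroxo (-1 each); total -6. So Cd + (-6) = 4−, giving Cd = +2.
The complex ion is anionic, so cadmium takes the -ate form cadmate(II).

sodium hexahydroxocadmate(II)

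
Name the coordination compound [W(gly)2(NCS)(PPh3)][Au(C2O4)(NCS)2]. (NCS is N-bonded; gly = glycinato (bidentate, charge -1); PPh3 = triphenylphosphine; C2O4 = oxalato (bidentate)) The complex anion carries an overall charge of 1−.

bis(glycinato)isothiocyanato(triphenylphosphine)tungsten(IV) diisothiocyanatooxalatoaurate(III)

Both ions are complex: the cation is named first with the plain metal name, the anion second with the -ate form; each ion's ligands are alphabetised independently.
The complex anion is given as 1−; its ligand charges sum to -4, so Au = +3.
A 1:1 salt means the cation carries the equal and opposite charge, 1+.
Cation: ligand charges sum to -3; for the ion to be 1+, W = +4.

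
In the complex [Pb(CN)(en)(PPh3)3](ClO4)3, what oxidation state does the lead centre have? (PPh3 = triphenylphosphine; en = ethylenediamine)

+4

3 perchlorate outside the brackets (-1 each) → the complex ion is 3+.
Ligand charges: 3×PPh3 neutral; 1×CN = -1; 1×en neutral; sum -1.
Pb + (-1) = 3+ ⇒ Pb is +4.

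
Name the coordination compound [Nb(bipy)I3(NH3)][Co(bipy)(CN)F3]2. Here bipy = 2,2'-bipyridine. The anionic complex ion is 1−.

Both ions are complex: the cation is named first with the plain metal name, the anion second with the -ate form; each ion's ligands are alphabetised independently.
The complex anion is given as 1−; its ligand charges sum to -4, so Co = +3.
With 2 anions per cation, the cation must be 2×1 = 2+.
Cation: ligand charges sum to -3; for the ion to be 2+, Nb = +5.

ammine(2,2'-bipyridine)triiodoniobium(V) (2,2'-bipyridine)cyanotrifluorocobaltate(III)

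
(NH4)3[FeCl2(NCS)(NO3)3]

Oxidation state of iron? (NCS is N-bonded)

+3

3 ammonium outside the brackets (+1 each) → the complex ion is 3−.
Ligand charges: 2×Cl = -2; 1×NCS = -1; 3×NO3 = -3; sum -6.
Fe + (-6) = 3− ⇒ Fe is +3.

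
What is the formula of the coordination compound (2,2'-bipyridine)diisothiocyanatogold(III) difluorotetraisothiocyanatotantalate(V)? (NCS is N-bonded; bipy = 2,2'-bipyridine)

[Au(bipy)(NCS)2][TaF2(NCS)4]

Cation [Au…]: ligand charges -2, Au(III) ⇒ ion charge 1+.
Anion [Ta…]: ligand charges -6, Ta(V) ⇒ ion charge 1−.
One 1+ cation balances one 1− anion.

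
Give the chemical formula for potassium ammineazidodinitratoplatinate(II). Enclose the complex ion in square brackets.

Ligands: 1 ammine (NH3, neutral), 1 azido (N3, -1), 2 nitrato (NO3, -1). Ligand charge sum = -3.
With Pt in oxidation state +2, the complex ion is [Pt...]^1−.
Charge balance with potassium (+1) requires 1 complex ion per 1 potassium.

K[Pt(N3)(NH3)(NO3)2]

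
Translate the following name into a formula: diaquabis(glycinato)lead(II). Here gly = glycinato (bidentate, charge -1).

[Pb(gly)2(H2O)2]

Ligands: 2 aqua (H2O, neutral), 2 glycinato (gly, -1). Ligand charge sum = -2.
With Pb in oxidation state +2, the complex ion is [Pb...].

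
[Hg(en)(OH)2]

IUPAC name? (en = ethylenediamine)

There is no counter-ion, so the complex is neutral overall.
Ligand charges: 1×ethylenediamine (neutral), 2×hydroxo (-1 each); total -2. So Hg + (-2) = 0, giving Hg = +2.
Ligands are named alphabetically: ethylenediamine before hydroxo.

(ethylenediamine)dihydroxomercury(II)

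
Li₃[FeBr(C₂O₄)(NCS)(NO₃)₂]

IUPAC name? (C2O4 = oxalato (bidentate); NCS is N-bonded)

lithium bromoisothiocyanatodinitratooxalatoferrate(III)

The 3 lithium counter-ions carry a total charge of +3, so each complex ion is 3−.
Ligand charges: 2×nitrato (-1 each), 1×oxalato (-2 each), 1×bromo (-1 each), 1×isothiocyanato (-1 each); total -6. So Fe + (-6) = 3−, giving Fe = +3.
Ligands are named alphabetically: bromo before isothiocyanato before nitrato before oxalato.
The complex ion is anionic, so iron takes the -ate form ferrate(III).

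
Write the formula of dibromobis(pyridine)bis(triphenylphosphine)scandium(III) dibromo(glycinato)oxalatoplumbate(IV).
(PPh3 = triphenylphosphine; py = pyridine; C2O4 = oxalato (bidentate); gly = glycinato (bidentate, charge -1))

Cation [Sc…]: ligand charges -2, Sc(III) ⇒ ion charge 1+.
Anion [Pb…]: ligand charges -5, Pb(IV) ⇒ ion charge 1−.
One 1+ cation balances one 1− anion.

[ScBr2(PPh3)2(py)2][PbBr2(C2O4)(gly)]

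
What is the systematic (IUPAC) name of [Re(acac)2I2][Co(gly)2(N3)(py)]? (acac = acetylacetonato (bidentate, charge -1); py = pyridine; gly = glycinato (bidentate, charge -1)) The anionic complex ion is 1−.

Both ions are complex: the cation is named first with the plain metal name, the anion second with the -ate form; each ion's ligands are alphabetised independently.
The complex anion is given as 1−; its ligand charges sum to -3, so Co = +2.
A 1:1 salt means the cation carries the equal and opposite charge, 1+.
Cation: ligand charges sum to -4; for the ion to be 1+, Re = +5.

bis(acetylacetonato)diiodorhenium(V) azidobis(glycinato)(pyridine)cobaltate(II)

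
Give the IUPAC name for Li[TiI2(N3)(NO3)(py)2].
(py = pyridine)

lithium azidodiiodonitratobis(pyridine)titanate(III)

The 1 lithium counter-ion carries a total charge of +1, so each complex ion is 1−.
Ligand charges: 1×nitrato (-1 each), 2×pyridine (neutral), 1×azido (-1 each), 2×iodo (-1 each); total -4. So Ti + (-4) = 1−, giving Ti = +3.
Ligands are named alphabetically: azido before iodo before nitrato before pyridine.
The complex ion is anionic, so titanium takes the -ate form titanate(III).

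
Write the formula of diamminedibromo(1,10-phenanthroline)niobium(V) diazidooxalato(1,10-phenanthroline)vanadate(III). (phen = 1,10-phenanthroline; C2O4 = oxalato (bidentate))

[NbBr2(NH3)2(phen)][V(C2O4)(N3)2(phen)]3

Cation [Nb…]: ligand charges -2, Nb(V) ⇒ ion charge 3+.
Anion [V…]: ligand charges -4, V(III) ⇒ ion charge 1−.
One 3+ cation requires 3 of the 1− anion.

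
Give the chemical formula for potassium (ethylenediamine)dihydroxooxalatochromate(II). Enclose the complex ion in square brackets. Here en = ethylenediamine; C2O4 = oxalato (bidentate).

Ligands: 1 ethylenediamine (en, neutral), 2 hydroxo (OH, -1), 1 oxalato (C2O4, -2). Ligand charge sum = -4.
With Cr in oxidation state +2, the complex ion is [Cr...]^2−.
Charge balance with potassium (+1) requires 1 complex ion per 2 potassium.

K2[Cr(C2O4)(en)(OH)2]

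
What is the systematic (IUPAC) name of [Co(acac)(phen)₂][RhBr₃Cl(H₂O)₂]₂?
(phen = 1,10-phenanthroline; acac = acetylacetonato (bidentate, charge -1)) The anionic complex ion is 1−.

(acetylacetonato)bis(1,10-phenanthroline)cobalt(III) diaquatribromochlororhodate(III)

Both ions are complex: the cation is named first with the plain metal name, the anion second with the -ate form; each ion's ligands are alphabetised independently.
The complex anion is given as 1−; its ligand charges sum to -4, so Rh = +3.
With 2 anions per cation, the cation must be 2×1 = 2+.
Cation: ligand charges sum to -1; for the ion to be 2+, Co = +3.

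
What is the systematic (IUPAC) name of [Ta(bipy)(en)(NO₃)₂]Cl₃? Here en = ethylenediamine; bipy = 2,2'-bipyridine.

The 3 chloride counter-ions carry a total charge of -3, so each complex ion is 3+.
Ligand charges: 2×nitrato (-1 each), 1×ethylenediamine (neutral), 1×2,2'-bipyridine (neutral); total -2. So Ta + (-2) = 3+, giving Ta = +5.
Ligands are named alphabetically: bipyridine before ethylenediamine before nitrato.

(2,2'-bipyridine)(ethylenediamine)dinitratotantalum(V) chloride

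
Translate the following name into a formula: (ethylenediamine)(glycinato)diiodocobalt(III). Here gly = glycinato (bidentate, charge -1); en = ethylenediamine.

[Co(en)(gly)I2]

Ligands: 1 glycinato (gly, -1), 1 ethylenediamine (en, neutral), 2 iodo (I, -1). Ligand charge sum = -3.
With Co in oxidation state +3, the complex ion is [Co...].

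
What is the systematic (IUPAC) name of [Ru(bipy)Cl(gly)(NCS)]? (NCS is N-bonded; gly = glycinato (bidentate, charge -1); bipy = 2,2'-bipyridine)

There is no counter-ion, so the complex is neutral overall.
Ligand charges: 1×chloro (-1 each), 1×isothiocyanato (-1 each), 1×glycinato (-1 each), 1×2,2'-bipyridine (neutral); total -3. So Ru + (-3) = 0, giving Ru = +3.
Ligands are named alphabetically: bipyridine before chloro before glycinato before isothiocyanato.

(2,2'-bipyridine)chloro(glycinato)isothiocyanatoruthenium(III)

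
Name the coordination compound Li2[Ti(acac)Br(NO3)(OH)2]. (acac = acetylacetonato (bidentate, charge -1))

The 2 lithium counter-ions carry a total charge of +2, so each complex ion is 2−.
Ligand charges: 1×bromo (-1 each), 2×hydroxo (-1 each), 1×acetylacetonato (-1 each), 1×nitrato (-1 each); total -5. So Ti + (-5) = 2−, giving Ti = +3.
Ligands are named alphabetically: acetylacetonato before bromo before hydroxo before nitrato.
The complex ion is anionic, so titanium takes the -ate form titanate(III).

lithium (acetylacetonato)bromodihydroxonitratotitanate(III)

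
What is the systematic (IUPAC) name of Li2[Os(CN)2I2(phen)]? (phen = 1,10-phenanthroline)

The 2 lithium counter-ions carry a total charge of +2, so each complex ion is 2−.
Ligand charges: 2×iodo (-1 each), 1×1,10-phenanthroline (neutral), 2×cyano (-1 each); total -4. So Os + (-4) = 2−, giving Os = +2.
The complex ion is anionic, so osmium takes the -ate form osmate(II).

lithium dicyanodiiodo(1,10-phenanthroline)osmate(II)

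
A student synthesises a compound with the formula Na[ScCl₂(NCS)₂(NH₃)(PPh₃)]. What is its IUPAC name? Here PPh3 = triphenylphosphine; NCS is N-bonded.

The 1 sodium counter-ion carries a total charge of +1, so each complex ion is 1−.
Ligand charges: 2×chloro (-1 each), 1×triphenylphosphine (neutral), 1×ammine (neutral), 2×isothiocyanato (-1 each); total -4. So Sc + (-4) = 1−, giving Sc = +3.
The complex ion is anionic, so scandium takes the -ate form scandate(III).

sodium amminedichlorodiisothiocyanato(triphenylphosphine)scandate(III)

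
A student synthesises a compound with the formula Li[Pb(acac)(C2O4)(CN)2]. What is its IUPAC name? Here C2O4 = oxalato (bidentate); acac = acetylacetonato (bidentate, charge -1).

lithium (acetylacetonato)dicyanooxalatoplumbate(IV)

The 1 lithium counter-ion carries a total charge of +1, so each complex ion is 1−.
Ligand charges: 2×cyano (-1 each), 1×oxalato (-2 each), 1×acetylacetonato (-1 each); total -5. So Pb + (-5) = 1−, giving Pb = +4.
Ligands are named alphabetically: acetylacetonato before cyano before oxalato.
The complex ion is anionic, so lead takes the -ate form plumbate(IV).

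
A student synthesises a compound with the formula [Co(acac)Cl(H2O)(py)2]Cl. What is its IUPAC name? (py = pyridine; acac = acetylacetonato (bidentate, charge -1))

The 1 chloride counter-ion carries a total charge of -1, so each complex ion is 1+.
Ligand charges: 1×aqua (neutral), 2×pyridine (neutral), 1×acetylacetonato (-1 each), 1×chloro (-1 each); total -2. So Co + (-2) = 1+, giving Co = +3.
Ligands are named alphabetically: acetylacetonato before aqua before chloro before pyridine.

(acetylacetonato)aquachlorobis(pyridine)cobalt(III) chloride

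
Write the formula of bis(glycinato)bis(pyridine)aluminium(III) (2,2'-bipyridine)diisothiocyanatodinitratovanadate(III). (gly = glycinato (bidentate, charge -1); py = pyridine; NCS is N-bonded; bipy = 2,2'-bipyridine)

Cation [Al…]: ligand charges -2, Al(III) ⇒ ion charge 1+.
Anion [V…]: ligand charges -4, V(III) ⇒ ion charge 1−.
One 1+ cation balances one 1− anion.

[Al(gly)2(py)2][V(bipy)(NCS)2(NO3)2]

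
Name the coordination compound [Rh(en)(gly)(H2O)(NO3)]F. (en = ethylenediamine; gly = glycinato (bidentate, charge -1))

The 1 fluoride counter-ion carries a total charge of -1, so each complex ion is 1+.
Ligand charges: 1×aqua (neutral), 1×nitrato (-1 each), 1×ethylenediamine (neutral), 1×glycinato (-1 each); total -2. So Rh + (-2) = 1+, giving Rh = +3.
Ligands are named alphabetically: aqua before ethylenediamine before glycinato before nitrato.

aqua(ethylenediamine)(glycinato)nitratorhodium(III) fluoride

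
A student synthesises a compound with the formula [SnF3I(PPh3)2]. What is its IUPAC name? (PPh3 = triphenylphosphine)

trifluoroiodobis(triphenylphosphine)tin(IV)

There is no counter-ion, so the complex is neutral overall.
Ligand charges: 1×iodo (-1 each), 3×fluoro (-1 each), 2×triphenylphosphine (neutral); total -4. So Sn + (-4) = 0, giving Sn = +4.
Ligands are named alphabetically: fluoro before iodo before triphenylphosphine.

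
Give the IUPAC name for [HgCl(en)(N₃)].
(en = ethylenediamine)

azidochloro(ethylenediamine)mercury(II)

There is no counter-ion, so the complex is neutral overall.
Ligand charges: 1×chloro (-1 each), 1×azido (-1 each), 1×ethylenediamine (neutral); total -2. So Hg + (-2) = 0, giving Hg = +2.
Ligands are named alphabetically: azido before chloro before ethylenediamine.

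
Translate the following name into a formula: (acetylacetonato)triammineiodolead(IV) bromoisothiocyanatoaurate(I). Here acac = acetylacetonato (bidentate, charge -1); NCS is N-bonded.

Cation [Pb…]: ligand charges -2, Pb(IV) ⇒ ion charge 2+.
Anion [Au…]: ligand charges -2, Au(I) ⇒ ion charge 1−.
One 2+ cation requires 2 of the 1− anion.

[Pb(acac)I(NH3)3][AuBr(NCS)]2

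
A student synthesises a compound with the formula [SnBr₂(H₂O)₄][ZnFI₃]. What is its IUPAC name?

Both ions are complex: the cation is named first with the plain metal name, the anion second with the -ate form; each ion's ligands are alphabetised independently.
Zinc is always +2 in its complexes; the anion's ligand charges sum to -4, so the complex anion is 2−.
A 1:1 salt means the cation carries the equal and opposite charge, 2+.
Cation: ligand charges sum to -2; for the ion to be 2+, Sn = +4.

tetraaquadibromotin(IV) fluorotriiodozincate(II)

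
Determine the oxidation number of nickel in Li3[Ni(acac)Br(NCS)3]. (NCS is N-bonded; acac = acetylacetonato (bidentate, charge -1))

+2

3 lithium outside the brackets (+1 each) → the complex ion is 3−.
Ligand charges: 3×NCS = -3; 1×acac = -1; 1×Br = -1; sum -5.
Ni + (-5) = 3− ⇒ Ni is +2.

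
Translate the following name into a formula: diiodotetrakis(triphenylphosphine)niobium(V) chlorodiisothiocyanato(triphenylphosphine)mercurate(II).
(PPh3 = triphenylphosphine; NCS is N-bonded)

Cation [Nb…]: ligand charges -2, Nb(V) ⇒ ion charge 3+.
Anion [Hg…]: ligand charges -3, Hg(II) ⇒ ion charge 1−.
One 3+ cation requires 3 of the 1− anion.

[NbI2(PPh3)4][HgCl(NCS)2(PPh3)]3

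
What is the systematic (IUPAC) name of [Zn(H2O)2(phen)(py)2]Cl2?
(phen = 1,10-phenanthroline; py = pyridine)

diaqua(1,10-phenanthroline)bis(pyridine)zinc(II) chloride

The 2 chloride counter-ions carry a total charge of -2, so each complex ion is 2+.
Ligand charges: 1×1,10-phenanthroline (neutral), 2×aqua (neutral), 2×pyridine (neutral); total 0. So Zn + (0) = 2+, giving Zn = +2.
Ligands are named alphabetically: aqua before phenanthroline before pyridine.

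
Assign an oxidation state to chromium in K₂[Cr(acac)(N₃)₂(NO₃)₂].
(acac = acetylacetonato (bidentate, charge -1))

+3

2 potassium outside the brackets (+1 each) → the complex ion is 2−.
Ligand charges: 2×NO3 = -2; 1×acac = -1; 2×N3 = -2; sum -5.
Cr + (-5) = 2− ⇒ Cr is +3.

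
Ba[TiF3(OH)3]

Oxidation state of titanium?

+4

1 barium outside the brackets (+2 each) → the complex ion is 2−.
Ligand charges: 3×OH = -3; 3×F = -3; sum -6.
Ti + (-6) = 2− ⇒ Ti is +4.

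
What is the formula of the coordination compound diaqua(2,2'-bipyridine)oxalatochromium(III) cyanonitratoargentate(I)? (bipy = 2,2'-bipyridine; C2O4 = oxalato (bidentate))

Cation [Cr…]: ligand charges -2, Cr(III) ⇒ ion charge 1+.
Anion [Ag…]: ligand charges -2, Ag(I) ⇒ ion charge 1−.
One 1+ cation balances one 1− anion.

[Cr(bipy)(C2O4)(H2O)2][Ag(CN)(NO3)]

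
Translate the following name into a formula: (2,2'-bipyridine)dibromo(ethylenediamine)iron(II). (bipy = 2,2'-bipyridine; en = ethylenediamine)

Ligands: 1 2,2'-bipyridine (bipy, neutral), 2 bromo (Br, -1), 1 ethylenediamine (en, neutral). Ligand charge sum = -2.
With Fe in oxidation state +2, the complex ion is [Fe...].

[Fe(bipy)Br2(en)]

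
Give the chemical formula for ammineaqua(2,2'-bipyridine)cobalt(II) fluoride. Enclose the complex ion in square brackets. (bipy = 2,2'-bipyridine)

[Co(bipy)(H2O)(NH3)]F2

Ligands: 1 ammine (NH3, neutral), 1 2,2'-bipyridine (bipy, neutral), 1 aqua (H2O, neutral). Ligand charge sum = 0.
Charge balance with fluoride (-1) requires 1 complex ion per 2 fluoride.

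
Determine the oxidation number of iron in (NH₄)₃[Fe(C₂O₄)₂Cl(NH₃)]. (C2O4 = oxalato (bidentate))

3 ammonium outside the brackets (+1 each) → the complex ion is 3−.
Ligand charges: 1×NH3 neutral; 1×Cl = -1; 2×C2O4 = -4; sum -5.
Fe + (-5) = 3− ⇒ Fe is +2.

+2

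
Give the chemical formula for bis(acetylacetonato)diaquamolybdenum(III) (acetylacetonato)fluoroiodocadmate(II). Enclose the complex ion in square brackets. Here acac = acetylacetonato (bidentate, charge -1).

Cation [Mo…]: ligand charges -2, Mo(III) ⇒ ion charge 1+.
Anion [Cd…]: ligand charges -3, Cd(II) ⇒ ion charge 1−.
One 1+ cation balances one 1− anion.

[Mo(acac)2(H2O)2][Cd(acac)FI]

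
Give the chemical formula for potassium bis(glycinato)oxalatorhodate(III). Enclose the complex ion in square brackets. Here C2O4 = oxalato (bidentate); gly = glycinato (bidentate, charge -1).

Ligands: 1 oxalato (C2O4, -2), 2 glycinato (gly, -1). Ligand charge sum = -4.
With Rh in oxidation state +3, the complex ion is [Rh...]^1−.
Charge balance with potassium (+1) requires 1 complex ion per 1 potassium.

K[Rh(C2O4)(gly)2]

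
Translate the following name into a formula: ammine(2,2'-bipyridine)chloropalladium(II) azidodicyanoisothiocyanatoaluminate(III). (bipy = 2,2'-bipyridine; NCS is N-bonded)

[Pd(bipy)Cl(NH3)][Al(CN)2(N3)(NCS)]

Cation [Pd…]: ligand charges -1, Pd(II) ⇒ ion charge 1+.
Anion [Al…]: ligand charges -4, Al(III) ⇒ ion charge 1−.
One 1+ cation balances one 1− anion.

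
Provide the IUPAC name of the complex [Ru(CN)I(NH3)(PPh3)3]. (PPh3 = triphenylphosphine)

There is no counter-ion, so the complex is neutral overall.
Ligand charges: 1×iodo (-1 each), 1×cyano (-1 each), 3×triphenylphosphine (neutral), 1×ammine (neutral); total -2. So Ru + (-2) = 0, giving Ru = +2.
Ligands are named alphabetically: ammine before cyano before iodo before triphenylphosphine.

amminecyanoiodotris(triphenylphosphine)ruthenium(II)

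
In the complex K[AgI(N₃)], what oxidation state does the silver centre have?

+1

1 potassium outside the brackets (+1 each) → the complex ion is 1−.
Ligand charges: 1×N3 = -1; 1×I = -1; sum -2.
Ag + (-2) = 1− ⇒ Ag is +1.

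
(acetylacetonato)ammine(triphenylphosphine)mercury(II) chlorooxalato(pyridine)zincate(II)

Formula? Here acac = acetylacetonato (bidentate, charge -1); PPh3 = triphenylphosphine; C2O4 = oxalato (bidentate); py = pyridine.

[Hg(acac)(NH3)(PPh3)][Zn(C2O4)Cl(py)]

Cation [Hg…]: ligand charges -1, Hg(II) ⇒ ion charge 1+.
Anion [Zn…]: ligand charges -3, Zn(II) ⇒ ion charge 1−.
One 1+ cation balances one 1− anion.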